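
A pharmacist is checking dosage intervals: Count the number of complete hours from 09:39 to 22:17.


Start: 09:39
End: 22:17
Hour difference: 22 - 9 = 13 hours
Minute difference: 17 - 39 = -22 minutes
Total minutes: 758
Complete hours: 758 / 60 = 12 (remainder 38)

12


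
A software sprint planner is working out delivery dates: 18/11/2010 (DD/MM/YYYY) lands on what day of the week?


Date: 2010-11-18
January 1, 2010 is a Friday
Day of year: 322
Offset from Jan 1: 321 days
321 mod 7 = 6
Result: Thursday

Thursday


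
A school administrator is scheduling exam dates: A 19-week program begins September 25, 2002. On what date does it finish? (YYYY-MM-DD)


Start: 2002-09-25
Weeks to add: 19
Convert to days: 19 x 7 = 133 days
Add 133 days to 2002-09-25
Result: 2003-02-05

2003-02-05


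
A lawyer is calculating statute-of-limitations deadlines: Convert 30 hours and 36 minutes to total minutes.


Hours: 30
Extra minutes: 36
Minutes per hour: 60
Hours to minutes: 30 x 60 = 1800
Total: 1800 + 36 = 1836

1836


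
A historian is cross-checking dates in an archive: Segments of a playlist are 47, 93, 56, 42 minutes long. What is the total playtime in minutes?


Durations: 47, 93, 56, 42
Running sum: 47
+ 93 = 140
+ 56 = 196
+ 42 = 238
Total duration: 238 minutes
That is 3 hours and 58 minutes

238


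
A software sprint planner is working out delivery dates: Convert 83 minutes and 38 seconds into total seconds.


Minutes: 83
Seconds: 38
Convert minutes to seconds: 83 x 60 = 4980
Add remaining seconds: 4980 + 38 = 5018

5018


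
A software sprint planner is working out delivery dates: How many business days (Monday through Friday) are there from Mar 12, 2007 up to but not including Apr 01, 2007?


Start: 2007-03-12 (Monday)
End (exclusive): 2007-04-01 (Sunday)
Total calendar days: 20
Full weeks: 20 // 7 = 2 -> 10 weekdays
Remaining 6 days starting on Monday:
  Mon(w), Tue(w), Wed(w), Thu(w), Fri(w), Sat(-) -> 5 weekdays
Total business days: 10 + 5 = 15

15


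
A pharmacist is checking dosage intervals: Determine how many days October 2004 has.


Month: October
Year: 2004
October is a 31-day month
Total: 31 days

31


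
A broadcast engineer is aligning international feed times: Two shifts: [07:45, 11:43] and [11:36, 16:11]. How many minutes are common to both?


Interval A: [465, 703] minutes from midnight
Interval B: [696, 971] minutes from midnight
Overlap start = max(465, 696) = 696
Overlap end = min(703, 971) = 703
Overlap = 703 - 696 = 7 minutes

7


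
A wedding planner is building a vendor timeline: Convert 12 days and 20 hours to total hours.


Days: 12
Extra hours: 20
Hours per day: 24
Days to hours: 12 x 24 = 288
Total: 288 + 20 = 308

308


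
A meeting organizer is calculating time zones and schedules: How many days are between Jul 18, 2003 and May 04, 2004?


Start date: 2003-07-18
End date: 2004-05-04
Jul 2003: +14 days
Aug 2003: +31 days
Sep 2003: +30 days
... (8 more months)
Total: 291 days

291


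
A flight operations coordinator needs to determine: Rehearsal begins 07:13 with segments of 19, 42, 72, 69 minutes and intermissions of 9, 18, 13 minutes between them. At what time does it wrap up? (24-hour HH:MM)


Start: 07:13 = 433 min from midnight
  after task 1 (19 min): 07:32
  after break (9 min): 07:41
  after task 2 (42 min): 08:23
  after break (18 min): 08:41
  after task 3 (72 min): 09:53
  after break (13 min): 10:06
  after task 4 (69 min): 11:15
Total elapsed: 242 minutes
End time: 11:15

11:15


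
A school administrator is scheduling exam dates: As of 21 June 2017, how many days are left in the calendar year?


Start: June 21, 2017
End: December 31, 2017
Days left in June: 9
July: 31
August: 31
September: 30
October: 31
... plus remaining months
Sum of remaining months: 184
Total: 9 + 184 = 193

193


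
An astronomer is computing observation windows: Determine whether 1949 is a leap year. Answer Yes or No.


Year: 1949
Divisible by 4? 1949 / 4 = 487.25 -> No
Not divisible by 4, so NOT a leap year

No


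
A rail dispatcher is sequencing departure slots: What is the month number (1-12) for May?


Calendar month order:
4. April
5. May <--
6. June
May is month number 5

5


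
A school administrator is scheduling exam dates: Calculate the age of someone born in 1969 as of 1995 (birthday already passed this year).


Birth year: 1969
Current year: 1995
Age = current year - birth year
Age = 1995 - 1969 = 26

26


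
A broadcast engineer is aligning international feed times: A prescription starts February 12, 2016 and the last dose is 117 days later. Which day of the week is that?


Start: 2016-02-12 (Friday)
Step 1 - find target date: add 117 days
  2016-02-12 + 117 days = 2016-06-08
Step 2 - day of week:
  117 mod 7 = 5
  Friday + 5 days -> Wednesday
Result: Wednesday (2016-06-08)

Wednesday


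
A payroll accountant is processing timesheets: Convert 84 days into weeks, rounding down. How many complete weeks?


Total days: 84
Days per week: 7
Division: 84 / 7 = 12 remainder 0
Complete weeks: 12
Remaining days: 0

12


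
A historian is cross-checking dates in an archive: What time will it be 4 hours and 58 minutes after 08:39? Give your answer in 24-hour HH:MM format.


Start time: 08:39
Adding: 4 hours 58 minutes
Minutes: 39 + 58 = 97
Minute overflow: 97 >= 60, so carry 1 hour, minutes = 37
Hours: 8 + 4 + 1 = 13
Result: 13:37

13:37


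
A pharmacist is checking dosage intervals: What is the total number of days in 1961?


Year: 1961
Check leap year rules:
Divisible by 4? No
1961 is not a leap year
Days: 365

365


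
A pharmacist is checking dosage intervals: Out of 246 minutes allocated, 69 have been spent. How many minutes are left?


Total budget: 246 minutes
Time used: 69 minutes
Remaining: 246 - 69 = 177 minutes
Percent used: 28.0%
Percent remaining: 72.0%

177


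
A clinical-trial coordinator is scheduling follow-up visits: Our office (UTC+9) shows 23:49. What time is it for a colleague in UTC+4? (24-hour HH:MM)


Local time: 23:49 at UTC+9 (offset 9h)
Target zone: UTC+4 (offset 4h)
Difference: 4 - (9) = -5 hours
Calculation: 23 + (-5) = 18
Result: 18:49

18:49


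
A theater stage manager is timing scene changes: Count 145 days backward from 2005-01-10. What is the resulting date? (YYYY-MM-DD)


Start: 2005-01-10
Subtracting 145 days
Days already passed in January: 10
After going back through January: 135 more days to subtract
December 2004: 31 days, 104 remaining
November 2004: 30 days, 74 remaining
October 2004: 31 days, 43 remaining
September 2004: 30 days, 13 remaining
Result: 2004-08-18

2004-08-18


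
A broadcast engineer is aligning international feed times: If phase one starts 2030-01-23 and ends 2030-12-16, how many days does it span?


Start date: 2030-01-23
End date: 2030-12-16
Jan 2030: +9 days
Feb 2030: +28 days
Mar 2030: +31 days
... (9 more months)
Total: 327 days

327


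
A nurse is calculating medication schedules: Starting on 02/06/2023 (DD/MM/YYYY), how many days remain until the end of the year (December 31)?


Start: June 02, 2023
End: December 31, 2023
Days left in June: 28
July: 31
August: 31
September: 30
October: 31
... plus remaining months
Sum of remaining months: 184
Total: 28 + 184 = 212

212


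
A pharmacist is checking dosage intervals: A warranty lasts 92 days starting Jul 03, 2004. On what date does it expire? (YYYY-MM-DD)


Start: 2004-07-03
Adding 92 days
Days remaining in July: 28
After July: 64 days still to add
August 2004: 31 days, 33 remaining
September 2004: 30 days, 3 remaining
October 2004 has 31 days, need 3
Result: 2004-10-03

2004-10-03


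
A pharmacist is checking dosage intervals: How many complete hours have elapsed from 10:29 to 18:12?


Start: 10:29
End: 18:12
Hour difference: 18 - 10 = 8 hours
Minute difference: 12 - 29 = -17 minutes
Total minutes: 463
Complete hours: 463 / 60 = 7 (remainder 43)

7


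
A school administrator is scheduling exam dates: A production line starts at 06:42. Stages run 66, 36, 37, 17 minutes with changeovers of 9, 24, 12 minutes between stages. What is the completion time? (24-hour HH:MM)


Start: 06:42 = 402 min from midnight
  after task 1 (66 min): 07:48
  after break (9 min): 07:57
  after task 2 (36 min): 08:33
  after break (24 min): 08:57
  after task 3 (37 min): 09:34
  after break (12 min): 09:46
  after task 4 (17 min): 10:03
Total elapsed: 201 minutes
End time: 10:03

10:03


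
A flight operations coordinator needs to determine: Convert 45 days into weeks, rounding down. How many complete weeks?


Total days: 45
Days per week: 7
Division: 45 / 7 = 6 remainder 3
Complete weeks: 6
Remaining days: 3

6


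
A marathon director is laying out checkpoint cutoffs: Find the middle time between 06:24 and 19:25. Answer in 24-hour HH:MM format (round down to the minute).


Start time: 06:24 = 384 minutes from midnight
End time: 19:25 = 1165 minutes from midnight
Sum: 384 + 1165 = 1549
Midpoint: 1549 / 2 = 774 minutes
Convert: 774 / 60 = 12 hours, 54 minutes
Result: 12:54

12:54


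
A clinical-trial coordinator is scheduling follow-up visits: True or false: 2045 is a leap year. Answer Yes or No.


Year: 2045
Divisible by 4? 2045 / 4 = 511.25 -> No
Not divisible by 4, so NOT a leap year

No


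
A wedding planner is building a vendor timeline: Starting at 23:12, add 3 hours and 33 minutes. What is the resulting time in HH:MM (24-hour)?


Start time: 23:12
Adding: 3 hours 33 minutes
Minutes: 12 + 33 = 45
Hours: 23 + 3 + 0 = 26
Hour wraparound: 26 mod 24 = 2
Result: 02:45

02:45


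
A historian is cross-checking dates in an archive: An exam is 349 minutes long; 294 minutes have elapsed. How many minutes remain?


Total budget: 349 minutes
Time used: 294 minutes
Remaining: 349 - 294 = 55 minutes
Percent used: 84.2%
Percent remaining: 15.8%

55


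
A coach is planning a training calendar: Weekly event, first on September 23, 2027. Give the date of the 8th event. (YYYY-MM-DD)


First occurrence: 2027-09-23 (occurrence 1)
Each occurrence is 7 days after the previous.
Occurrence 8 is 7 weeks after the first.
7 weeks = 49 days
2027-09-23 + 49 days = 2027-11-11

2027-11-11


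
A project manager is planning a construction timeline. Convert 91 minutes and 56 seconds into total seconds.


Minutes: 91
Seconds: 56
Convert minutes to seconds: 91 x 60 = 5460
Add remaining seconds: 5460 + 56 = 5516

5516


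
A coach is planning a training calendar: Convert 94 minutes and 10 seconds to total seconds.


Minutes: 94
Extra seconds: 10
Seconds per minute: 60
Minutes to seconds: 94 x 60 = 5640
Total: 5640 + 10 = 5650

5650


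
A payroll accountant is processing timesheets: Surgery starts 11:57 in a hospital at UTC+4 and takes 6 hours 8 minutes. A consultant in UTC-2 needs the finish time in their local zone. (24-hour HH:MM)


Start: 11:57 in UTC+4
Step 1 - add duration:
  minutes: 57 + 8 = 65 (carry 1h)
  hours: 11 + 6 + 1 = 18
  end in UTC+4: 18:05
Step 2 - convert UTC+4 -> UTC-2:
  offset difference: -2 - (4) = -6 hours
  18 + (-6) = 12 -> mod 24 = 12
Result: 12:05 in UTC-2

12:05


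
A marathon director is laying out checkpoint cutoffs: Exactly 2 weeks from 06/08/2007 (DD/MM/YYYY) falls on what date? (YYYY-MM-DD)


Start: 2007-08-06
Weeks to add: 2
Convert to days: 2 x 7 = 14 days
Add 14 days to 2007-08-06
Result: 2007-08-20

2007-08-20


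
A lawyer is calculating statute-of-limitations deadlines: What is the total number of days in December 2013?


Month: December
Year: 2013
December is a 31-day month
Total: 31 days

31


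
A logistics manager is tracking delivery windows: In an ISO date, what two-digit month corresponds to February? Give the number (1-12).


Calendar month order:
1. January
2. February <--
3. March
February is month number 2

2


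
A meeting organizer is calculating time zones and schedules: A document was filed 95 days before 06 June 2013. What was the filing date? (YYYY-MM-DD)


Start: 2013-06-06
Subtracting 95 days
Days already passed in June: 6
After going back through June: 89 more days to subtract
May 2013: 31 days, 58 remaining
April 2013: 30 days, 28 remaining
March 2013 has 31 days, need 28
Result: 2013-03-03

2013-03-03


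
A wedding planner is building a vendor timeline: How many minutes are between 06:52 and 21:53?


Start time: 06:52 = 412 minutes from midnight
End time: 21:53 = 1313 minutes from midnight
Difference: 1313 - 412 = 901 minutes
That is 15 hours and 1 minutes

901


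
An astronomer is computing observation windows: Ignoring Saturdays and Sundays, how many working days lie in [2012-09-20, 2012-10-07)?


Start: 2012-09-20 (Thursday)
End (exclusive): 2012-10-07 (Sunday)
Total calendar days: 17
Full weeks: 17 // 7 = 2 -> 10 weekdays
Remaining 3 days starting on Thursday:
  Thu(w), Fri(w), Sat(-) -> 2 weekdays
Total business days: 10 + 2 = 12

12


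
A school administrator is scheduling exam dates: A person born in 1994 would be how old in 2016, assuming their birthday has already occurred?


Birth year: 1994
Current year: 2016
Age = current year - birth year
Age = 2016 - 1994 = 22

22


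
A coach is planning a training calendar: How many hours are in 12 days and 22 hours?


Days: 12
Extra hours: 22
Hours per day: 24
Days to hours: 12 x 24 = 288
Total: 288 + 22 = 310

310


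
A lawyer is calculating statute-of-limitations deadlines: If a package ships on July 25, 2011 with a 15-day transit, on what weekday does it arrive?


Start: 2011-07-25 (Monday)
Step 1 - find target date: add 15 days
  2011-07-25 + 15 days = 2011-08-09
Step 2 - day of week:
  15 mod 7 = 1
  Monday + 1 days -> Tuesday
Result: Tuesday (2011-08-09)

Tuesday


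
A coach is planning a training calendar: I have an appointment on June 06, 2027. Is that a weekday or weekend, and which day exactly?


Date: 2027-06-06
January 1, 2027 is a Friday
Day of year: 157
Offset from Jan 1: 156 days
156 mod 7 = 2
Result: Sunday

Sunday


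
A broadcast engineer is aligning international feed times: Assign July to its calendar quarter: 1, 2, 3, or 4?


Month: July (month 7)
Q1: January-March (months 1-3)
Q2: April-June (months 4-6)
Q3: July-September (months 7-9)
Q4: October-December (months 10-12)
Month 7 falls in Q3

3


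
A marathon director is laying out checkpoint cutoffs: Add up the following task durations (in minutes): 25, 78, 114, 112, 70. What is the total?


Durations: 25, 78, 114, 112, 70
Running sum: 25
+ 78 = 103
+ 114 = 217
+ 112 = 329
+ 70 = 399
Total duration: 399 minutes
That is 6 hours and 39 minutes

399


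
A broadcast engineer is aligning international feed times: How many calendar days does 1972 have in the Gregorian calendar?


Year: 1972
Check leap year rules:
Divisible by 4? Yes
Divisible by 100? No
1972 is a leap year
Days: 366

366


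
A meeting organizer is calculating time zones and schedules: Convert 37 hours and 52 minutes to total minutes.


Hours: 37
Minutes: 52
Convert hours to minutes: 37 x 60 = 2220
Add remaining minutes: 2220 + 52 = 2272

2272


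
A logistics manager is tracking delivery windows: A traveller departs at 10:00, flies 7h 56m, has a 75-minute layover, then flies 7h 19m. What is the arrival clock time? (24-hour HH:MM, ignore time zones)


Depart: 10:00
Leg 1: +476 min -> 17:56
Layover: +75 min -> 19:11
Leg 2: +439 min -> 02:30
Total travel: 990 minutes = 16h 30m
Arrival: 02:30

02:30


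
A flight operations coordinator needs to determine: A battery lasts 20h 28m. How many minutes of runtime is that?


Hours: 20
Extra minutes: 28
Minutes per hour: 60
Hours to minutes: 20 x 60 = 1200
Total: 1200 + 28 = 1228

1228


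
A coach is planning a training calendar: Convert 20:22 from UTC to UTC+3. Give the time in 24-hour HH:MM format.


Local time: 20:22 at UTC (offset 0h)
Target zone: UTC+3 (offset 3h)
Difference: 3 - (0) = 3 hours
Calculation: 20 + (3) = 23
Result: 23:22

23:22


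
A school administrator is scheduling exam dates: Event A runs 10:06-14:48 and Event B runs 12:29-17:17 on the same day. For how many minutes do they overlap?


Interval A: [606, 888] minutes from midnight
Interval B: [749, 1037] minutes from midnight
Overlap start = max(606, 749) = 749
Overlap end = min(888, 1037) = 888
Overlap = 888 - 749 = 139 minutes

139


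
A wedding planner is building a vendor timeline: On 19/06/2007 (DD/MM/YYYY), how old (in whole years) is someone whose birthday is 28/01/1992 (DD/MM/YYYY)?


Birth: 1992-01-28
Reference: 2007-06-19
Year difference: 2007 - 1992 = 15
Has birthday (01-28) occurred by 06-19? Yes
Age in full years: 15

15


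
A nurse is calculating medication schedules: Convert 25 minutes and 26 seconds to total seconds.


Minutes: 25
Extra seconds: 26
Seconds per minute: 60
Minutes to seconds: 25 x 60 = 1500
Total: 1500 + 26 = 1526

1526


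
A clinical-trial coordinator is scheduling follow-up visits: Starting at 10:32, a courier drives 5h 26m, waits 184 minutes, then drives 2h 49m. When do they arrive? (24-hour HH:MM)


Depart: 10:32
Leg 1: +326 min -> 15:58
Layover: +184 min -> 19:02
Leg 2: +169 min -> 21:51
Total travel: 679 minutes = 11h 19m
Arrival: 21:51

21:51


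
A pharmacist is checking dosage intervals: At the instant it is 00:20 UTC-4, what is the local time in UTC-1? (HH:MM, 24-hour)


Local time: 00:20 at UTC-4 (offset -4h)
Target zone: UTC-1 (offset -1h)
Difference: -1 - (-4) = 3 hours
Calculation: 0 + (3) = 3
Result: 03:20

03:20


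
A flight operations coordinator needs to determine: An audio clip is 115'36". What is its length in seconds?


Minutes: 115
Seconds: 36
Convert minutes to seconds: 115 x 60 = 6900
Add remaining seconds: 6900 + 36 = 6936

6936


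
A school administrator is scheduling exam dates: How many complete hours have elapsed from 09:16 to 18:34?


Start: 09:16
End: 18:34
Hour difference: 18 - 9 = 9 hours
Minute difference: 34 - 16 = 18 minutes
Total minutes: 558
Complete hours: 558 / 60 = 9 (remainder 18)

9


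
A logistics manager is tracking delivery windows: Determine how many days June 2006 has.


Month: June
Year: 2006
June is a 30-day month
Total: 30 days

30


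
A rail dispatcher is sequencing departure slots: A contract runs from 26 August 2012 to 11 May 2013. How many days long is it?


Start date: 2012-08-26
End date: 2013-05-11
Aug 2012: +6 days
Sep 2012: +30 days
Oct 2012: +31 days
... (7 more months)
Total: 258 days

258


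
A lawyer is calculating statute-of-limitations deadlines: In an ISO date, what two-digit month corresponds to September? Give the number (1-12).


Calendar month order:
8. August
9. September <--
10. October
September is month number 9

9


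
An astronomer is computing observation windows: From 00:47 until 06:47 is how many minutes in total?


Start time: 00:47 = 47 minutes from midnight
End time: 06:47 = 407 minutes from midnight
Difference: 407 - 47 = 360 minutes
That is 6 hours and 0 minutes

360


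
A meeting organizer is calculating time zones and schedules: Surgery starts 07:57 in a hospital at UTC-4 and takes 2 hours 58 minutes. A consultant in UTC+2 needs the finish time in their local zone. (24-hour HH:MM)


Start: 07:57 in UTC-4
Step 1 - add duration:
  minutes: 57 + 58 = 115 (carry 1h)
  hours: 7 + 2 + 1 = 10
  end in UTC-4: 10:55
Step 2 - convert UTC-4 -> UTC+2:
  offset difference: 2 - (-4) = 6 hours
  10 + (6) = 16 -> mod 24 = 16
Result: 16:55 in UTC+2

16:55


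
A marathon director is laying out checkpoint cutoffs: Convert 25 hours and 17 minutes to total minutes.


Hours: 25
Extra minutes: 17
Minutes per hour: 60
Hours to minutes: 25 x 60 = 1500
Total: 1500 + 17 = 1517

1517


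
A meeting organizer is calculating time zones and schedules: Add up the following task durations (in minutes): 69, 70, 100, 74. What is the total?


Durations: 69, 70, 100, 74
Running sum: 69
+ 70 = 139
+ 100 = 239
+ 74 = 313
Total duration: 313 minutes
That is 5 hours and 13 minutes

313


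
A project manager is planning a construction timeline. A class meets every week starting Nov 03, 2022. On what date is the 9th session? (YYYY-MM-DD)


First occurrence: 2022-11-03 (occurrence 1)
Each occurrence is 7 days after the previous.
Occurrence 9 is 8 weeks after the first.
8 weeks = 56 days
2022-11-03 + 56 days = 2022-12-29

2022-12-29


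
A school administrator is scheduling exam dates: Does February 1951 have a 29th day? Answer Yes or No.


Year: 1951
Divisible by 4? 1951 / 4 = 487.75 -> No
Not divisible by 4, so NOT a leap year

No


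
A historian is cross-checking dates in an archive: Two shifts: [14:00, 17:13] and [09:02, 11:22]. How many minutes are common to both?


Interval A: [840, 1033] minutes from midnight
Interval B: [542, 682] minutes from midnight
Overlap start = max(840, 542) = 840
Overlap end = min(1033, 682) = 682
End <= start, so the intervals do not overlap: 0 minutes

0


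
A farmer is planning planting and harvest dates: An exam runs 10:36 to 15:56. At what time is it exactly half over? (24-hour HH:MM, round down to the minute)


Start time: 10:36 = 636 minutes from midnight
End time: 15:56 = 956 minutes from midnight
Sum: 636 + 956 = 1592
Midpoint: 1592 / 2 = 796 minutes
Convert: 796 / 60 = 13 hours, 16 minutes
Result: 13:16

13:16


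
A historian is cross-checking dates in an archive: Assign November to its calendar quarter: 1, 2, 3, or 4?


Month: November (month 11)
Q1: January-March (months 1-3)
Q2: April-June (months 4-6)
Q3: July-September (months 7-9)
Q4: October-December (months 10-12)
Month 11 falls in Q4

4


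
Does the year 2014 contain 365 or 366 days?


Year: 2014
Check leap year rules:
Divisible by 4? No
2014 is not a leap year
Days: 365

365


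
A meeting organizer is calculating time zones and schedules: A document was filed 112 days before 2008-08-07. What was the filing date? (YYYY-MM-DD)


Start: 2008-08-07
Subtracting 112 days
Days already passed in August: 7
After going back through August: 105 more days to subtract
July 2008: 31 days, 74 remaining
June 2008: 30 days, 44 remaining
May 2008: 31 days, 13 remaining
April 2008 has 30 days, need 13
Result: 2008-04-17

2008-04-17


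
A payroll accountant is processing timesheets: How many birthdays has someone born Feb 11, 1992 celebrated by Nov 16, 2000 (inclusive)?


Birth: 1992-02-11
Reference: 2000-11-16
Year difference: 2000 - 1992 = 8
Has birthday (02-11) occurred by 11-16? Yes
Age in full years: 8

8


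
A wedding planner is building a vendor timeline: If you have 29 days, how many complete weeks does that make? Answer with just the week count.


Total days: 29
Days per week: 7
Division: 29 / 7 = 4 remainder 1
Complete weeks: 4
Remaining days: 1

4


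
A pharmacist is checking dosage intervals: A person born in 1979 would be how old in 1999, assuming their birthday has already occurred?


Birth year: 1979
Current year: 1999
Age = current year - birth year
Age = 1999 - 1979 = 20

20


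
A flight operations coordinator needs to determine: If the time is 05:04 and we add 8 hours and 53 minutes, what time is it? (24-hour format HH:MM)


Start time: 05:04
Adding: 8 hours 53 minutes
Minutes: 4 + 53 = 57
Hours: 5 + 8 + 0 = 13
Result: 13:57

13:57


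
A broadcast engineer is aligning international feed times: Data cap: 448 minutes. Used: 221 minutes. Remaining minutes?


Total budget: 448 minutes
Time used: 221 minutes
Remaining: 448 - 221 = 227 minutes
Percent used: 49.3%
Percent remaining: 50.7%

227


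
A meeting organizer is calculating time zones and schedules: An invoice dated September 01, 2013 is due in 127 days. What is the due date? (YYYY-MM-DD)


Start: 2013-09-01
Adding 127 days
Days remaining in September: 29
After September: 98 days still to add
October 2013: 31 days, 67 remaining
November 2013: 30 days, 37 remaining
December 2013: 31 days, 6 remaining
January 2014 has 31 days, need 6
Result: 2014-01-06

2014-01-06


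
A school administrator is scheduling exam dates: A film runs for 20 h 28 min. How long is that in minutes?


Hours: 20
Minutes: 28
Convert hours to minutes: 20 x 60 = 1200
Add remaining minutes: 1200 + 28 = 1228

1228


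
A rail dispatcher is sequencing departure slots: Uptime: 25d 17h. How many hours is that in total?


Days: 25
Extra hours: 17
Hours per day: 24
Days to hours: 25 x 24 = 600
Total: 600 + 17 = 617

617


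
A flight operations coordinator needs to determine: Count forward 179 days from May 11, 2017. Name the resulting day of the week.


Start: 2017-05-11 (Thursday)
Step 1 - find target date: add 179 days
  2017-05-11 + 179 days = 2017-11-06
Step 2 - day of week:
  179 mod 7 = 4
  Thursday + 4 days -> Monday
Result: Monday (2017-11-06)

Monday


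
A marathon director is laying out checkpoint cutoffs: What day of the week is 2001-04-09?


Date: 2001-04-09
January 1, 2001 is a Monday
Day of year: 99
Offset from Jan 1: 98 days
98 mod 7 = 0
Result: Monday

Monday


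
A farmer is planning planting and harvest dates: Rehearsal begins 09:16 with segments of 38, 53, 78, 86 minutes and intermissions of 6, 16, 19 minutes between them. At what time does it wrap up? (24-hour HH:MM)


Start: 09:16 = 556 min from midnight
  after task 1 (38 min): 09:54
  after break (6 min): 10:00
  after task 2 (53 min): 10:53
  after break (16 min): 11:09
  after task 3 (78 min): 12:27
  after break (19 min): 12:46
  after task 4 (86 min): 14:12
Total elapsed: 296 minutes
End time: 14:12

14:12


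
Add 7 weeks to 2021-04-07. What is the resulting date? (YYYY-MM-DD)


Start: 2021-04-07
Weeks to add: 7
Convert to days: 7 x 7 = 49 days
Add 49 days to 2021-04-07
Result: 2021-05-26

2021-05-26


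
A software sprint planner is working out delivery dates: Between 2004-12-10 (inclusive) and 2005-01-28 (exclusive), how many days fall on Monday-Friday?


Start: 2004-12-10 (Friday)
End (exclusive): 2005-01-28 (Friday)
Total calendar days: 49
Full weeks: 49 // 7 = 7 -> 35 weekdays
Remaining 0 days starting on Friday:
Total business days: 35 + 0 = 35

35


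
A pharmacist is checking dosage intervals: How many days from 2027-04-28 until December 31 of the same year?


Start: April 28, 2027
End: December 31, 2027
Days left in April: 2
May: 31
June: 30
July: 31
August: 31
... plus remaining months
Sum of remaining months: 245
Total: 2 + 245 = 247

247


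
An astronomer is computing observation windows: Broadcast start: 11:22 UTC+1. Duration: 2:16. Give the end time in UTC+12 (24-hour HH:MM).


Start: 11:22 in UTC+1
Step 1 - add duration:
  minutes: 22 + 16 = 38
  hours: 11 + 2 + 0 = 13
  end in UTC+1: 13:38
Step 2 - convert UTC+1 -> UTC+12:
  offset difference: 12 - (1) = 11 hours
  13 + (11) = 24 -> mod 24 = 0
Result: 00:38 in UTC+12

00:38


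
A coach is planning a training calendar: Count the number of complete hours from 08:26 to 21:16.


Start: 08:26
End: 21:16
Hour difference: 21 - 8 = 13 hours
Minute difference: 16 - 26 = -10 minutes
Total minutes: 770
Complete hours: 770 / 60 = 12 (remainder 50)

12


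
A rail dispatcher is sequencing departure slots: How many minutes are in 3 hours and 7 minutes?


Hours: 3
Extra minutes: 7
Minutes per hour: 60
Hours to minutes: 3 x 60 = 180
Total: 180 + 7 = 187

187


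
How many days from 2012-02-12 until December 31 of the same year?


Start: February 12, 2012
End: December 31, 2012
Days left in February: 17
March: 31
April: 30
May: 31
June: 30
... plus remaining months
Sum of remaining months: 306
Total: 17 + 306 = 323

323


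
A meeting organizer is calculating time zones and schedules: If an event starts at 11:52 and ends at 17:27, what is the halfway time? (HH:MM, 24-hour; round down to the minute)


Start time: 11:52 = 712 minutes from midnight
End time: 17:27 = 1047 minutes from midnight
Sum: 712 + 1047 = 1759
Midpoint: 1759 / 2 = 879 minutes
Convert: 879 / 60 = 14 hours, 39 minutes
Result: 14:39

14:39


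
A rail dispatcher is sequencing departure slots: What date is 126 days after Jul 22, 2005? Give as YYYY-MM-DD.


Start: 2005-07-22
Adding 126 days
Days remaining in July: 9
After July: 117 days still to add
August 2005: 31 days, 86 remaining
September 2005: 30 days, 56 remaining
October 2005: 31 days, 25 remaining
November 2005 has 30 days, need 25
Result: 2005-11-25

2005-11-25


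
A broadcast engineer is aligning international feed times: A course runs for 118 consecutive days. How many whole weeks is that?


Total days: 118
Days per week: 7
Division: 118 / 7 = 16 remainder 6
Complete weeks: 16
Remaining days: 6

16


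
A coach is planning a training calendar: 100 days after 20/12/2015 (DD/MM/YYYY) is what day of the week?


Start: 2015-12-20 (Sunday)
Step 1 - find target date: add 100 days
  2015-12-20 + 100 days = 2016-03-29
Step 2 - day of week:
  100 mod 7 = 2
  Sunday + 2 days -> Tuesday
Result: Tuesday (2016-03-29)

Tuesday


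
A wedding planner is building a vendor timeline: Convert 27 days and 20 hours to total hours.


Days: 27
Extra hours: 20
Hours per day: 24
Days to hours: 27 x 24 = 648
Total: 648 + 20 = 668

668


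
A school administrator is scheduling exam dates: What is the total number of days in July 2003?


Month: July
Year: 2003
July is a 31-day month
Total: 31 days

31


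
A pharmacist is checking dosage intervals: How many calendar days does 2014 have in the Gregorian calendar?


Year: 2014
Check leap year rules:
Divisible by 4? No
2014 is not a leap year
Days: 365

365


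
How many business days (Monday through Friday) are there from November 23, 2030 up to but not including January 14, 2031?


Start: 2030-11-23 (Saturday)
End (exclusive): 2031-01-14 (Tuesday)
Total calendar days: 52
Full weeks: 52 // 7 = 7 -> 35 weekdays
Remaining 3 days starting on Saturday:
  Sat(-), Sun(-), Mon(w) -> 1 weekdays
Total business days: 35 + 1 = 36

36


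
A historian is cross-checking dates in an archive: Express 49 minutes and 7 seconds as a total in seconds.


Minutes: 49
Seconds: 7
Convert minutes to seconds: 49 x 60 = 2940
Add remaining seconds: 2940 + 7 = 2947

2947


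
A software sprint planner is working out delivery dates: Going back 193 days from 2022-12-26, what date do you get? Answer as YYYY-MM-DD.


Start: 2022-12-26
Subtracting 193 days
Days already passed in December: 26
After going back through December: 167 more days to subtract
November 2022: 30 days, 137 remaining
October 2022: 31 days, 106 remaining
September 2022: 30 days, 76 remaining
August 2022: 31 days, 45 remaining
Result: 2022-06-16

2022-06-16


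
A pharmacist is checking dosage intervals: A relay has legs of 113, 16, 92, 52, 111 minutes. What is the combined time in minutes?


Durations: 113, 16, 92, 52, 111
Running sum: 113
+ 16 = 129
+ 92 = 221
+ 52 = 273
+ 111 = 384
Total duration: 384 minutes
That is 6 hours and 24 minutes

384


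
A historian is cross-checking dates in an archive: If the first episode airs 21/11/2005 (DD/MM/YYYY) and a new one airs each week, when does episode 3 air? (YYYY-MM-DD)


First occurrence: 2005-11-21 (occurrence 1)
Each occurrence is 7 days after the previous.
Occurrence 3 is 2 weeks after the first.
2 weeks = 14 days
2005-11-21 + 14 days = 2005-12-05

2005-12-05


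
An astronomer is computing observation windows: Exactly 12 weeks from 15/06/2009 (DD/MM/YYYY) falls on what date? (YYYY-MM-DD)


Start: 2009-06-15
Weeks to add: 12
Convert to days: 12 x 7 = 84 days
Add 84 days to 2009-06-15
Result: 2009-09-07

2009-09-07


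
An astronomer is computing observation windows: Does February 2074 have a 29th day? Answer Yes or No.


Year: 2074
Divisible by 4? 2074 / 4 = 518.5 -> No
Not divisible by 4, so NOT a leap year

No


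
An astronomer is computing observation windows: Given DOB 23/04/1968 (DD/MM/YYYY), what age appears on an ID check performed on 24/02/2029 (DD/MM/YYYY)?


Birth: 1968-04-23
Reference: 2029-02-24
Year difference: 2029 - 1968 = 61
Has birthday (04-23) occurred by 02-24? No
Birthday not yet reached this year -> subtract 1
Age in full years: 60

60


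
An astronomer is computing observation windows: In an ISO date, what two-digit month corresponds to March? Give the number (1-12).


Calendar month order:
2. February
3. March <--
4. April
March is month number 3

3


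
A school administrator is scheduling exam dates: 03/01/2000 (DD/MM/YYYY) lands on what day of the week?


Date: 2000-01-03
January 1, 2000 is a Saturday
Day of year: 3
Offset from Jan 1: 2 days
2 mod 7 = 2
Result: Monday

Monday


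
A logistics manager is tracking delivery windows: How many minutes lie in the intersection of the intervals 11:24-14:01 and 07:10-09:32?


Interval A: [684, 841] minutes from midnight
Interval B: [430, 572] minutes from midnight
Overlap start = max(684, 430) = 684
Overlap end = min(841, 572) = 572
End <= start, so the intervals do not overlap: 0 minutes

0


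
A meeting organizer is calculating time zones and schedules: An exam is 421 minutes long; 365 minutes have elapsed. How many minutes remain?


Total budget: 421 minutes
Time used: 365 minutes
Remaining: 421 - 365 = 56 minutes
Percent used: 86.7%
Percent remaining: 13.3%

56


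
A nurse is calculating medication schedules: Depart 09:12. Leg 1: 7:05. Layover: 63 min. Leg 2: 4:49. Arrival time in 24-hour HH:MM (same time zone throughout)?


Depart: 09:12
Leg 1: +425 min -> 16:17
Layover: +63 min -> 17:20
Leg 2: +289 min -> 22:09
Total travel: 777 minutes = 12h 57m
Arrival: 22:09

22:09


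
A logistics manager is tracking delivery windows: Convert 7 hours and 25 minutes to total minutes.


Hours: 7
Minutes: 25
Convert hours to minutes: 7 x 60 = 420
Add remaining minutes: 420 + 25 = 445

445


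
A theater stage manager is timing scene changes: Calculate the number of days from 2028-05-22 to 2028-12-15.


Start date: 2028-05-22
End date: 2028-12-15
May 2028: +10 days
Jun 2028: +30 days
Jul 2028: +31 days
... (5 more months)
Total: 207 days

207


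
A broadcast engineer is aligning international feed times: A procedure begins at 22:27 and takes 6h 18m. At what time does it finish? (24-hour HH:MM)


Start time: 22:27
Adding: 6 hours 18 minutes
Minutes: 27 + 18 = 45
Hours: 22 + 6 + 0 = 28
Hour wraparound: 28 mod 24 = 4
Result: 04:45

04:45


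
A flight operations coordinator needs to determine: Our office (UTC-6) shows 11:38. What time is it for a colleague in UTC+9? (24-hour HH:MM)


Local time: 11:38 at UTC-6 (offset -6h)
Target zone: UTC+9 (offset 9h)
Difference: 9 - (-6) = 15 hours
Calculation: 11 + (15) = 26
Wraparound: (26) mod 24 = 2
Result: 02:38

02:38


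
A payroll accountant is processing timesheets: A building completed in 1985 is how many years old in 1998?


Birth year: 1985
Current year: 1998
Age = current year - birth year
Age = 1998 - 1985 = 13

13


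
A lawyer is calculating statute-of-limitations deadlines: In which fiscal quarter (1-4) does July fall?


Month: July (month 7)
Q1: January-March (months 1-3)
Q2: April-June (months 4-6)
Q3: July-September (months 7-9)
Q4: October-December (months 10-12)
Month 7 falls in Q3

3


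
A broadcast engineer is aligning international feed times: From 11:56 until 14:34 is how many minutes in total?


Start time: 11:56 = 716 minutes from midnight
End time: 14:34 = 874 minutes from midnight
Difference: 874 - 716 = 158 minutes
That is 2 hours and 38 minutes

158


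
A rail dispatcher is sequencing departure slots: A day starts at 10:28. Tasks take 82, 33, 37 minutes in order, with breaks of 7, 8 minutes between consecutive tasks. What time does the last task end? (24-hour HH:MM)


Start: 10:28 = 628 min from midnight
  after task 1 (82 min): 11:50
  after break (7 min): 11:57
  after task 2 (33 min): 12:30
  after break (8 min): 12:38
  after task 3 (37 min): 13:15
Total elapsed: 167 minutes
End time: 13:15

13:15


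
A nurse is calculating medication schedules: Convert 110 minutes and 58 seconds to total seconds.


Minutes: 110
Extra seconds: 58
Seconds per minute: 60
Minutes to seconds: 110 x 60 = 6600
Total: 6600 + 58 = 6658

6658


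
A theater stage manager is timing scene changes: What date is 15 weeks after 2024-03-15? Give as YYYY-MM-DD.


Start: 2024-03-15
Weeks to add: 15
Convert to days: 15 x 7 = 105 days
Add 105 days to 2024-03-15
Result: 2024-06-28

2024-06-28


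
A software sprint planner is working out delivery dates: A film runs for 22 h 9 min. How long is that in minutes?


Hours: 22
Minutes: 9
Convert hours to minutes: 22 x 60 = 1320
Add remaining minutes: 1320 + 9 = 1329

1329


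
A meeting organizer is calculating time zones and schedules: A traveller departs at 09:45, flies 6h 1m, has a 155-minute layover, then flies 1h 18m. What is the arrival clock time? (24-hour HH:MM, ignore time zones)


Depart: 09:45
Leg 1: +361 min -> 15:46
Layover: +155 min -> 18:21
Leg 2: +78 min -> 19:39
Total travel: 594 minutes = 9h 54m
Arrival: 19:39

19:39


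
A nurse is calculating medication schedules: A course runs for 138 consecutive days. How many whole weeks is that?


Total days: 138
Days per week: 7
Division: 138 / 7 = 19 remainder 5
Complete weeks: 19
Remaining days: 5

19


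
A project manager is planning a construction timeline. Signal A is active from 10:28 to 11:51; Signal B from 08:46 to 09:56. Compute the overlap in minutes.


Interval A: [628, 711] minutes from midnight
Interval B: [526, 596] minutes from midnight
Overlap start = max(628, 526) = 628
Overlap end = min(711, 596) = 596
End <= start, so the intervals do not overlap: 0 minutes

0


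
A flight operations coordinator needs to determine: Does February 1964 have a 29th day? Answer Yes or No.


Year: 1964
Divisible by 4? 1964 / 4 = 491.0 -> Yes
Divisible by 100? 1964 / 100 = 19.64 -> No
Divisible by 4 but not 100, so it IS a leap year

Yes


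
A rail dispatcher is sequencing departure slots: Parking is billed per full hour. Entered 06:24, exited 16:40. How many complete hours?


Start: 06:24
End: 16:40
Hour difference: 16 - 6 = 10 hours
Minute difference: 40 - 24 = 16 minutes
Total minutes: 616
Complete hours: 616 / 60 = 10 (remainder 16)

10


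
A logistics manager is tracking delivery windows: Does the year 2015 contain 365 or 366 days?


Year: 2015
Check leap year rules:
Divisible by 4? No
2015 is not a leap year
Days: 365

365


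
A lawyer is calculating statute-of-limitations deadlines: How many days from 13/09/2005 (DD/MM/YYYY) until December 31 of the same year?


Start: September 13, 2005
End: December 31, 2005
Days left in September: 17
October: 31
November: 30
December: 31
Sum of remaining months: 92
Total: 17 + 92 = 109

109


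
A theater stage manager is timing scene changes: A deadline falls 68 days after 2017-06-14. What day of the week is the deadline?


Start: 2017-06-14 (Wednesday)
Step 1 - find target date: add 68 days
  2017-06-14 + 68 days = 2017-08-21
Step 2 - day of week:
  68 mod 7 = 5
  Wednesday + 5 days -> Monday
Result: Monday (2017-08-21)

Monday


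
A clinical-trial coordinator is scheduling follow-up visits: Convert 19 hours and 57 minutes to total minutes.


Hours: 19
Extra minutes: 57
Minutes per hour: 60
Hours to minutes: 19 x 60 = 1140
Total: 1140 + 57 = 1197

1197


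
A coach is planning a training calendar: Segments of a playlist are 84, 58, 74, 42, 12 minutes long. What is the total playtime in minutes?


Durations: 84, 58, 74, 42, 12
Running sum: 84
+ 58 = 142
+ 74 = 216
+ 42 = 258
+ 12 = 270
Total duration: 270 minutes
That is 4 hours and 30 minutes

270


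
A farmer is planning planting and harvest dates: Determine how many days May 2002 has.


Month: May
Year: 2002
May is a 31-day month
Total: 31 days

31


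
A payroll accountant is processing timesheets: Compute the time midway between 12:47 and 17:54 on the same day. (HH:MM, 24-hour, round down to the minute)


Start time: 12:47 = 767 minutes from midnight
End time: 17:54 = 1074 minutes from midnight
Sum: 767 + 1074 = 1841
Midpoint: 1841 / 2 = 920 minutes
Convert: 920 / 60 = 15 hours, 20 minutes
Result: 15:20

15:20
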